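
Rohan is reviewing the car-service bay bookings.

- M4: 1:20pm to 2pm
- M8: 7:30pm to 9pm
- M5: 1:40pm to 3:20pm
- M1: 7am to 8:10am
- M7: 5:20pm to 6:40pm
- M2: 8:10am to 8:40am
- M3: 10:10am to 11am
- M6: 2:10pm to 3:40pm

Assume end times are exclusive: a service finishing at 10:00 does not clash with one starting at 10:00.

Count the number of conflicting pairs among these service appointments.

2

Sorted by start: M1, M2, M3, M4, M5, M6, M7, M8.
M2 starts exactly when M1 ends (back-to-back, no overlap) — done with M1.
M3 starts after M2 ends — done with M2.
M4 starts after M3 ends — done with M3.
M5 starts before M4 ends → M4 and M5 overlap.
M6 starts after M4 ends — done with M4.
M6 starts before M5 ends → M5 and M6 overlap.
M7 starts after M5 ends — done with M5.
M7 starts after M6 ends — done with M6.
M8 starts after M7 ends.
Overlapping pairs: M4 & M5, M5 & M6 — 2 in total.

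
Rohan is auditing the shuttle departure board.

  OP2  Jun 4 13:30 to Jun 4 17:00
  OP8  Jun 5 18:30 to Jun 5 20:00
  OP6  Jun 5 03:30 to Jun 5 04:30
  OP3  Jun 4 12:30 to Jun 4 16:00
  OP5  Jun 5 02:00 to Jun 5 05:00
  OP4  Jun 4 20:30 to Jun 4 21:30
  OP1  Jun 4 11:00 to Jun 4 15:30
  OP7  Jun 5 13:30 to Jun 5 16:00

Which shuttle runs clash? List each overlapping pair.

OP1 & OP2, OP1 & OP3, OP2 & OP3, OP5 & OP6

Two intervals overlap when each starts before the other ends.
Sorted by start: OP1, OP3, OP2, OP4, OP5, OP6, OP7, OP8.
OP3 starts before OP1 ends → OP1 and OP3 overlap.
OP2 starts before OP1 ends → OP1 and OP2 overlap.
OP4 starts after OP1 ends — done with OP1.
OP2 starts before OP3 ends → OP3 and OP2 overlap.
OP4 starts after OP3 ends — done with OP3.
OP4 starts after OP2 ends — done with OP2.
OP5 starts after OP4 ends — done with OP4.
OP6 starts before OP5 ends → OP5 and OP6 overlap.
OP7 starts after OP5 ends — done with OP5.
OP7 starts after OP6 ends — done with OP6.
OP8 starts after OP7 ends.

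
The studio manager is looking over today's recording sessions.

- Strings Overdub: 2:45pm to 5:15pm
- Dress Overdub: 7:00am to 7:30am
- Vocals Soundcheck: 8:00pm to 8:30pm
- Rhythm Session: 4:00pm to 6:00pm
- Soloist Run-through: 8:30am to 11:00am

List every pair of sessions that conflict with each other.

Rhythm Session & Strings Overdub

Check each pair: they overlap iff neither finishes before the other starts.
Sorted by start: Dress Overdub, Soloist Run-through, Strings Overdub, Rhythm Session, Vocals Soundcheck.
Soloist Run-through starts after Dress Overdub ends, so Dress Overdub has no further overlaps.
Strings Overdub starts after Soloist Run-through ends, so Soloist Run-through has no further overlaps.
Rhythm Session starts before Strings Overdub ends → Strings Overdub and Rhythm Session overlap.
Vocals Soundcheck starts after Strings Overdub ends.
Vocals Soundcheck starts after Rhythm Session ends.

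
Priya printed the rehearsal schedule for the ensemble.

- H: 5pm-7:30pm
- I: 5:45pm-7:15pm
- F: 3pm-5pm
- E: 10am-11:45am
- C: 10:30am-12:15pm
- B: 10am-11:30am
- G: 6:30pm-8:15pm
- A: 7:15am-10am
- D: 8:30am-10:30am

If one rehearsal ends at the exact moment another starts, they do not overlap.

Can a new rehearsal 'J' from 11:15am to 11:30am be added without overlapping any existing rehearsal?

No — it overlaps B, C, E

A: ends 10am at or before J starts 11:15am → clear.
D: ends 10:30am at or before J starts 11:15am → clear.
B: starts 10am before J ends 11:30am, and ends 11:30am after J starts 11:15am → overlap.
E: starts 10am before J ends 11:30am, and ends 11:45am after J starts 11:15am → overlap.
C: starts 10:30am before J ends 11:30am, and ends 12:15pm after J starts 11:15am → overlap.
F: starts 3pm at or after J ends 11:30am → clear.
H: starts 5pm at or after J ends 11:30am → clear.
I: starts 5:45pm at or after J ends 11:30am → clear.
G: starts 6:30pm at or after J ends 11:30am → clear.
J overlaps B, C, E.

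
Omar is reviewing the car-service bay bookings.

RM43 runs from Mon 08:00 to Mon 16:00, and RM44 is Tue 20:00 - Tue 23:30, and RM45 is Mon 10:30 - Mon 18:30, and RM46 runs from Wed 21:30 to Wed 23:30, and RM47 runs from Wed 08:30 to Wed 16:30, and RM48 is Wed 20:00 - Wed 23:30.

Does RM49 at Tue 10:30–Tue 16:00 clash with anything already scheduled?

RM43: ends Mon 16:00 at or before RM49 starts Tue 10:30 → clear.
RM45: ends Mon 18:30 at or before RM49 starts Tue 10:30 → clear.
RM44: starts Tue 20:00 at or after RM49 ends Tue 16:00 → clear.
RM47: starts Wed 08:30 at or after RM49 ends Tue 16:00 → clear.
RM48: starts Wed 20:00 at or after RM49 ends Tue 16:00 → clear.
RM46: starts Wed 21:30 at or after RM49 ends Tue 16:00 → clear.

No — it doesn't clash with anything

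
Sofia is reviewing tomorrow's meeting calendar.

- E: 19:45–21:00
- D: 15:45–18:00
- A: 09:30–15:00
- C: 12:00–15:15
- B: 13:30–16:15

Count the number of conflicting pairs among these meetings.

4

Sorted by start: A, C, B, D, E.
C starts before A ends → A and C overlap.
B starts before A ends → A and B overlap.
D starts after A ends, so A has no further overlaps.
B starts before C ends → C and B overlap.
D starts after C ends, so C has no further overlaps.
D starts before B ends → B and D overlap.
E starts after B ends.
E starts after D ends.
Overlapping pairs: A & B, A & C, B & C, B & D — 4 in total.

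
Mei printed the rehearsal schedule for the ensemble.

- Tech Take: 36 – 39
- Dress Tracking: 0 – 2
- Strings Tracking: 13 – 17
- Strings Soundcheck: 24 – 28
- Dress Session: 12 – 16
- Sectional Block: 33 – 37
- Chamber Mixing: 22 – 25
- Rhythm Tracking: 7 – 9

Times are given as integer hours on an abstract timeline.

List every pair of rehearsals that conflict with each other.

Sorted by start: Dress Tracking, Rhythm Tracking, Dress Session, Strings Tracking, Chamber Mixing, Strings Soundcheck, Sectional Block, Tech Take.
Rhythm Tracking starts after Dress Tracking ends; Dress Tracking is clear from here.
Dress Session starts after Rhythm Tracking ends; Rhythm Tracking is clear from here.
Strings Tracking starts before Dress Session ends → Dress Session and Strings Tracking overlap.
Chamber Mixing starts after Dress Session ends; Dress Session is clear from here.
Chamber Mixing starts after Strings Tracking ends; Strings Tracking is clear from here.
Strings Soundcheck starts before Chamber Mixing ends → Chamber Mixing and Strings Soundcheck overlap.
Sectional Block starts after Chamber Mixing ends; Chamber Mixing is clear from here.
Sectional Block starts after Strings Soundcheck ends; Strings Soundcheck is clear from here.
Tech Take starts before Sectional Block ends → Sectional Block and Tech Take overlap.

Chamber Mixing & Strings Soundcheck, Dress Session & Strings Tracking, Sectional Block & Tech Take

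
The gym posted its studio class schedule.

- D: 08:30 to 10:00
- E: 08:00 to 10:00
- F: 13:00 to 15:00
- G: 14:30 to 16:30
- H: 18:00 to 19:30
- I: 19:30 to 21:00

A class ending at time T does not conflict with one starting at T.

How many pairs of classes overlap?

2

Two intervals overlap when each starts before the other ends.
Sorted by start: E, D, F, G, H, I.
D starts before E ends → E and D overlap.
F starts after E ends — done with E.
F starts after D ends — done with D.
G starts before F ends → F and G overlap.
H starts after F ends — done with F.
H starts after G ends — done with G.
I starts exactly when H ends (back-to-back, no overlap).
Overlapping pairs: D & E, F & G — 2 in total.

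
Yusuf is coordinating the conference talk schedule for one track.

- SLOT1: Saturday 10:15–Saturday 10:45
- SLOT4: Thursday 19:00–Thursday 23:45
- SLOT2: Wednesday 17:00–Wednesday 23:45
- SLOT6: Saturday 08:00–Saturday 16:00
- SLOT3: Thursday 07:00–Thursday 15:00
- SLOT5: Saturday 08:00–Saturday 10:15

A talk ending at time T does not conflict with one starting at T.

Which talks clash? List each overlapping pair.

SLOT1 & SLOT6, SLOT5 & SLOT6

Sorted by start: SLOT2, SLOT3, SLOT4, SLOT5, SLOT6, SLOT1.
SLOT3 starts after SLOT2 ends, so nothing later overlaps SLOT2 either.
SLOT4 starts after SLOT3 ends, so nothing later overlaps SLOT3 either.
SLOT5 starts after SLOT4 ends, so nothing later overlaps SLOT4 either.
SLOT6 starts before SLOT5 ends → SLOT5 and SLOT6 overlap.
SLOT1 starts exactly when SLOT5 ends (back-to-back, no overlap).
SLOT1 starts before SLOT6 ends → SLOT6 and SLOT1 overlap.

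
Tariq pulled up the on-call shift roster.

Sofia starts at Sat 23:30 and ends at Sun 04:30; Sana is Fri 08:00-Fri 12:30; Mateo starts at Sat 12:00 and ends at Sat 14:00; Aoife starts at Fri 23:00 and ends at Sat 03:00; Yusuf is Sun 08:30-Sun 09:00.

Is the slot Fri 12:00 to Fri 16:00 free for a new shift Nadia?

No — it overlaps Sana

Sana: starts Fri 08:00 before Nadia ends Fri 16:00, and ends Fri 12:30 after Nadia starts Fri 12:00 → overlap.
Aoife: starts Fri 23:00 at or after Nadia ends Fri 16:00 → clear.
Mateo: starts Sat 12:00 at or after Nadia ends Fri 16:00 → clear.
Sofia: starts Sat 23:30 at or after Nadia ends Fri 16:00 → clear.
Yusuf: starts Sun 08:30 at or after Nadia ends Fri 16:00 → clear.
Nadia overlaps Sana.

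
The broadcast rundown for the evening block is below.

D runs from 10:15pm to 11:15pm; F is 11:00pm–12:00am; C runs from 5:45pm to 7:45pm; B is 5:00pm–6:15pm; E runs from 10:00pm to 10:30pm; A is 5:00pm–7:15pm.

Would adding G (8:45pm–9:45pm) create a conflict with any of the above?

No — it doesn't clash with anything

A: ends 7:15pm at or before G starts 8:45pm → clear.
B: ends 6:15pm at or before G starts 8:45pm → clear.
C: ends 7:45pm at or before G starts 8:45pm → clear.
E: starts 10:00pm at or after G ends 9:45pm → clear.
D: starts 10:15pm at or after G ends 9:45pm → clear.
F: starts 11:00pm at or after G ends 9:45pm → clear.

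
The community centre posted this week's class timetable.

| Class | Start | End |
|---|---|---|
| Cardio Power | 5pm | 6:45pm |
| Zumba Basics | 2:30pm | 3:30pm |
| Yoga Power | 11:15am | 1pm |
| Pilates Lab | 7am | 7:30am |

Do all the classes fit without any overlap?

Yes

Sorted by start: Pilates Lab, Yoga Power, Zumba Basics, Cardio Power.
Yoga Power starts after Pilates Lab ends; Pilates Lab is clear from here.
Zumba Basics starts after Yoga Power ends; Yoga Power is clear from here.
Cardio Power starts after Zumba Basics ends.
Every pair is clear; the schedule has no overlaps.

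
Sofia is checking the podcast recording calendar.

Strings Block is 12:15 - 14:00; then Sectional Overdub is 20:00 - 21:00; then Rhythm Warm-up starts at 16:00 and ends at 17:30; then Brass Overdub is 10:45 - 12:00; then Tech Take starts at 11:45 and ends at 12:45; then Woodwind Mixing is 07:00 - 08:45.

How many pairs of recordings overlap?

2

Sorted by start: Woodwind Mixing, Brass Overdub, Tech Take, Strings Block, Rhythm Warm-up, Sectional Overdub.
Brass Overdub starts after Woodwind Mixing ends; Woodwind Mixing is clear from here.
Tech Take starts before Brass Overdub ends → Brass Overdub and Tech Take overlap.
Strings Block starts after Brass Overdub ends; Brass Overdub is clear from here.
Strings Block starts before Tech Take ends → Tech Take and Strings Block overlap.
Rhythm Warm-up starts after Tech Take ends; Tech Take is clear from here.
Rhythm Warm-up starts after Strings Block ends; Strings Block is clear from here.
Sectional Overdub starts after Rhythm Warm-up ends.
Overlapping pairs: Brass Overdub & Tech Take, Strings Block & Tech Take — 2 in total.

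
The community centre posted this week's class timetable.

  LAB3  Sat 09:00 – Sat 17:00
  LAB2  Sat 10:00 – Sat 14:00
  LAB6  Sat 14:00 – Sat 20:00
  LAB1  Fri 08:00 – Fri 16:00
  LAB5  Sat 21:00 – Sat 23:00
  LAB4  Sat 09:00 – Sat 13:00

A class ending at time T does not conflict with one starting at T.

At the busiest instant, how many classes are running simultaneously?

3

Sweep the timeline, counting +1 at each start and −1 at each end (ends before starts at a tie):
Fri 08:00 start LAB1 → 1
Fri 16:00 end LAB1 → 0
Sat 09:00 start LAB3 → 1
Sat 09:00 start LAB4 → 2
Sat 10:00 start LAB2 → 3
Sat 13:00 end LAB4 → 2
Sat 14:00 end LAB2 → 1
Sat 14:00 start LAB6 → 2
Sat 17:00 end LAB3 → 1
Sat 20:00 end LAB6 → 0
Sat 21:00 start LAB5 → 1
Sat 23:00 end LAB5 → 0
Peak is 3, at Sat 10:00 (LAB2, LAB3, LAB4).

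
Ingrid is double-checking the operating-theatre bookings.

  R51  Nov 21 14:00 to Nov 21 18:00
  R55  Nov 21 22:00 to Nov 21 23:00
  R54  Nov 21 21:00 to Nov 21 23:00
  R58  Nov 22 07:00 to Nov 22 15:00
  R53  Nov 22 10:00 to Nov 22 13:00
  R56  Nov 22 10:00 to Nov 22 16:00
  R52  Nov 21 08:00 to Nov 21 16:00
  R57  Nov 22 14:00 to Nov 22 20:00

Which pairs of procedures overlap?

Sorted by start: R52, R51, R54, R55, R58, R53, R56, R57.
R51 starts before R52 ends → R52 and R51 overlap.
R54 starts after R52 ends, so R52 has no further overlaps.
R54 starts after R51 ends, so R51 has no further overlaps.
R55 starts before R54 ends → R54 and R55 overlap.
R58 starts after R54 ends, so R54 has no further overlaps.
R58 starts after R55 ends, so R55 has no further overlaps.
R53 starts before R58 ends → R58 and R53 overlap.
R56 starts before R58 ends → R58 and R56 overlap.
R57 starts before R58 ends → R58 and R57 overlap.
R56 starts before R53 ends → R53 and R56 overlap.
R57 starts after R53 ends.
R57 starts before R56 ends → R56 and R57 overlap.

R51 & R52, R53 & R56, R53 & R58, R54 & R55, R56 & R57, R56 & R58, R57 & R58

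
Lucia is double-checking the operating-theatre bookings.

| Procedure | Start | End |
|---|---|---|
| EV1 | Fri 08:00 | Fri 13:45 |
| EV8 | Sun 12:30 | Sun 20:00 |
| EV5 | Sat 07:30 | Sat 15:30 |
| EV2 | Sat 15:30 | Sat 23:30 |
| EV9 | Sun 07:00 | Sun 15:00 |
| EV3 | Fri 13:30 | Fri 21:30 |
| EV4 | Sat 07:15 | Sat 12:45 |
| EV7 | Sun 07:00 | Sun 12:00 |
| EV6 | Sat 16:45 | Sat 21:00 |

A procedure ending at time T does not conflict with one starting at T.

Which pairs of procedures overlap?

EV1 & EV3, EV2 & EV6, EV4 & EV5, EV7 & EV9, EV8 & EV9

Sorted by start: EV1, EV3, EV4, EV5, EV2, EV6, EV7, EV9, EV8.
EV3 starts before EV1 ends → EV1 and EV3 overlap.
EV4 starts after EV1 ends — done with EV1.
EV4 starts after EV3 ends — done with EV3.
EV5 starts before EV4 ends → EV4 and EV5 overlap.
EV2 starts after EV4 ends — done with EV4.
EV2 starts exactly when EV5 ends (back-to-back, no overlap) — done with EV5.
EV6 starts before EV2 ends → EV2 and EV6 overlap.
EV7 starts after EV2 ends — done with EV2.
EV7 starts after EV6 ends — done with EV6.
EV9 starts before EV7 ends → EV7 and EV9 overlap.
EV8 starts after EV7 ends.
EV8 starts before EV9 ends → EV9 and EV8 overlap.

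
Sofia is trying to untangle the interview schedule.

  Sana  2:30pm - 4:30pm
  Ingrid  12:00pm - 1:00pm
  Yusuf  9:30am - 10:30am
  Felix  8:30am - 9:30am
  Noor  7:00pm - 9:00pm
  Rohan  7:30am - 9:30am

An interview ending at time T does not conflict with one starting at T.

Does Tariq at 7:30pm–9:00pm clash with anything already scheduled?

Rohan: ends 9:30am at or before Tariq starts 7:30pm → clear.
Felix: ends 9:30am at or before Tariq starts 7:30pm → clear.
Yusuf: ends 10:30am at or before Tariq starts 7:30pm → clear.
Ingrid: ends 1:00pm at or before Tariq starts 7:30pm → clear.
Sana: ends 4:30pm at or before Tariq starts 7:30pm → clear.
Noor: starts 7:00pm before Tariq ends 9:00pm, and ends 9:00pm after Tariq starts 7:30pm → overlap.
Tariq overlaps Noor.

Yes — it overlaps Noor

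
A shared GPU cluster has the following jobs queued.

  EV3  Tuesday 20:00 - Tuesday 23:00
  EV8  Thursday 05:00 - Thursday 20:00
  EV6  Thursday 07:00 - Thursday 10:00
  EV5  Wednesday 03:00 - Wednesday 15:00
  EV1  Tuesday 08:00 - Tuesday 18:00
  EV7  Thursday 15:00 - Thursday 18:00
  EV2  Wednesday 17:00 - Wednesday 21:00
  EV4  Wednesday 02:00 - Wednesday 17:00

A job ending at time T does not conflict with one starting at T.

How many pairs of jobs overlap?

Check each pair: they overlap iff neither finishes before the other starts.
Sorted by start: EV1, EV3, EV4, EV5, EV2, EV8, EV6, EV7.
EV3 starts after EV1 ends, so nothing later overlaps EV1 either.
EV4 starts after EV3 ends, so nothing later overlaps EV3 either.
EV5 starts before EV4 ends → EV4 and EV5 overlap.
EV2 starts exactly when EV4 ends (back-to-back, no overlap), so nothing later overlaps EV4 either.
EV2 starts after EV5 ends, so nothing later overlaps EV5 either.
EV8 starts after EV2 ends, so nothing later overlaps EV2 either.
EV6 starts before EV8 ends → EV8 and EV6 overlap.
EV7 starts before EV8 ends → EV8 and EV7 overlap.
EV7 starts after EV6 ends.
Overlapping pairs: EV4 & EV5, EV6 & EV8, EV7 & EV8 — 3 in total.

3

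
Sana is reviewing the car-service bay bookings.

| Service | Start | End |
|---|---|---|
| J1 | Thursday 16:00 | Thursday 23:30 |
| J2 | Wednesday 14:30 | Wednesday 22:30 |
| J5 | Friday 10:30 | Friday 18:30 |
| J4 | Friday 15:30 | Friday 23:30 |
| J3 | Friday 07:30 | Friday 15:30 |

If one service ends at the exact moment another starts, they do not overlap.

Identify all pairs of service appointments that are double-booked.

J3 & J5, J4 & J5

Check each pair: they overlap iff neither finishes before the other starts.
Sorted by start: J2, J1, J3, J5, J4.
J1 starts after J2 ends — done with J2.
J3 starts after J1 ends — done with J1.
J5 starts before J3 ends → J3 and J5 overlap.
J4 starts exactly when J3 ends (back-to-back, no overlap).
J4 starts before J5 ends → J5 and J4 overlap.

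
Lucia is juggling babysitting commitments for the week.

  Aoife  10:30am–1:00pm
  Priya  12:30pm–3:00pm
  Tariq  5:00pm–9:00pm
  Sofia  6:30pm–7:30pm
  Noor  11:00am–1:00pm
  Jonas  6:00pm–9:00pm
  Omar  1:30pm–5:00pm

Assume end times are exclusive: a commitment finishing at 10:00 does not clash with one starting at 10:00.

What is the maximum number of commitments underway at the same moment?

3

Sweep the timeline, counting +1 at each start and −1 at each end (ends before starts at a tie):
10:30am start Aoife → 1
11:00am start Noor → 2
12:30pm start Priya → 3
1:00pm end Aoife → 2
1:00pm end Noor → 1
1:30pm start Omar → 2
3:00pm end Priya → 1
5:00pm end Omar → 0
5:00pm start Tariq → 1
6:00pm start Jonas → 2
6:30pm start Sofia → 3
7:30pm end Sofia → 2
9:00pm end Jonas → 1
9:00pm end Tariq → 0
Peak is 3, at 12:30pm (Aoife, Noor, Priya).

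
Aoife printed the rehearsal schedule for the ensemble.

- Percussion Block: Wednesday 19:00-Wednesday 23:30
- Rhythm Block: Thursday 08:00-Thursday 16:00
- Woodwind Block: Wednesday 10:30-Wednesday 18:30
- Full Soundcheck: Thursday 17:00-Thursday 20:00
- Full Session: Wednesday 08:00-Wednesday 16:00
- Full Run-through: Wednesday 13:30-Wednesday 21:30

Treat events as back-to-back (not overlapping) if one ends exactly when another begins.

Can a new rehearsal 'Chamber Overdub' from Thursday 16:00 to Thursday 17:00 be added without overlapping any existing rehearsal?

Yes — the slot is free

Full Session: ends Wednesday 16:00 at or before Chamber Overdub starts Thursday 16:00 → clear.
Woodwind Block: ends Wednesday 18:30 at or before Chamber Overdub starts Thursday 16:00 → clear.
Full Run-through: ends Wednesday 21:30 at or before Chamber Overdub starts Thursday 16:00 → clear.
Percussion Block: ends Wednesday 23:30 at or before Chamber Overdub starts Thursday 16:00 → clear.
Rhythm Block: ends Thursday 16:00 at or before Chamber Overdub starts Thursday 16:00 → clear.
Full Soundcheck: starts Thursday 17:00 at or after Chamber Overdub ends Thursday 17:00 → clear.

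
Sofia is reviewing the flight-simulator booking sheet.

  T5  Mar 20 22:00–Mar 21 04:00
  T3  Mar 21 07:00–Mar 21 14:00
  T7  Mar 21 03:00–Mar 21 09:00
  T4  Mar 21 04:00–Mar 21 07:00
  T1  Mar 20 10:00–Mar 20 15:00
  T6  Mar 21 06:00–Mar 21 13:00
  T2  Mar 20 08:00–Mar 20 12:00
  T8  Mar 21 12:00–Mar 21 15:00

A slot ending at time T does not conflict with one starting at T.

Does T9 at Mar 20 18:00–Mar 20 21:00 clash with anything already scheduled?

T2: ends Mar 20 12:00 at or before T9 starts Mar 20 18:00 → clear.
T1: ends Mar 20 15:00 at or before T9 starts Mar 20 18:00 → clear.
T5: starts Mar 20 22:00 at or after T9 ends Mar 20 21:00 → clear.
T7: starts Mar 21 03:00 at or after T9 ends Mar 20 21:00 → clear.
T4: starts Mar 21 04:00 at or after T9 ends Mar 20 21:00 → clear.
T6: starts Mar 21 06:00 at or after T9 ends Mar 20 21:00 → clear.
T3: starts Mar 21 07:00 at or after T9 ends Mar 20 21:00 → clear.
T8: starts Mar 21 12:00 at or after T9 ends Mar 20 21:00 → clear.

No — it doesn't clash with anything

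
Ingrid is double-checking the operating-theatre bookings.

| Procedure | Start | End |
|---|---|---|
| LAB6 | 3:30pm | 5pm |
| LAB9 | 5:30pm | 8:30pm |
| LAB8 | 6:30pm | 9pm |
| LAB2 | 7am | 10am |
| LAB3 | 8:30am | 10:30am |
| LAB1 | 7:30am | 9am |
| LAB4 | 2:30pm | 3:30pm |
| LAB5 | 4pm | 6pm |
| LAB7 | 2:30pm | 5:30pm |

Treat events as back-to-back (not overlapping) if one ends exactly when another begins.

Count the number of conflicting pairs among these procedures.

9

Sorted by start: LAB2, LAB1, LAB3, LAB4, LAB7, LAB6, LAB5, LAB9, LAB8.
LAB1 starts before LAB2 ends → LAB2 and LAB1 overlap.
LAB3 starts before LAB2 ends → LAB2 and LAB3 overlap.
LAB4 starts after LAB2 ends; LAB2 is clear from here.
LAB3 starts before LAB1 ends → LAB1 and LAB3 overlap.
LAB4 starts after LAB1 ends; LAB1 is clear from here.
LAB4 starts after LAB3 ends; LAB3 is clear from here.
LAB7 starts before LAB4 ends → LAB4 and LAB7 overlap.
LAB6 starts exactly when LAB4 ends (back-to-back, no overlap); LAB4 is clear from here.
LAB6 starts before LAB7 ends → LAB7 and LAB6 overlap.
LAB5 starts before LAB7 ends → LAB7 and LAB5 overlap.
LAB9 starts exactly when LAB7 ends (back-to-back, no overlap); LAB7 is clear from here.
LAB5 starts before LAB6 ends → LAB6 and LAB5 overlap.
LAB9 starts after LAB6 ends; LAB6 is clear from here.
LAB9 starts before LAB5 ends → LAB5 and LAB9 overlap.
LAB8 starts after LAB5 ends.
LAB8 starts before LAB9 ends → LAB9 and LAB8 overlap.
Overlapping pairs: LAB1 & LAB2, LAB1 & LAB3, LAB2 & LAB3, LAB4 & LAB7, LAB5 & LAB6, LAB5 & LAB7, LAB5 & LAB9, LAB6 & LAB7, LAB8 & LAB9 — 9 in total.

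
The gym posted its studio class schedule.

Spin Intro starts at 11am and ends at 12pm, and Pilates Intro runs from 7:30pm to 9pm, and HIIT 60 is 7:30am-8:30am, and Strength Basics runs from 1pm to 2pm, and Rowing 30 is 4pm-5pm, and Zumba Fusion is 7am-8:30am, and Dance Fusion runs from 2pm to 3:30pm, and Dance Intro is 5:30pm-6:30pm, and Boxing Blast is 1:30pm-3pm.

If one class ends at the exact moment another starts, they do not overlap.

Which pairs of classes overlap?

Boxing Blast & Dance Fusion, Boxing Blast & Strength Basics, HIIT 60 & Zumba Fusion

Sorted by start: Zumba Fusion, HIIT 60, Spin Intro, Strength Basics, Boxing Blast, Dance Fusion, Rowing 30, Dance Intro, Pilates Intro.
HIIT 60 starts before Zumba Fusion ends → Zumba Fusion and HIIT 60 overlap.
Spin Intro starts after Zumba Fusion ends — done with Zumba Fusion.
Spin Intro starts after HIIT 60 ends — done with HIIT 60.
Strength Basics starts after Spin Intro ends — done with Spin Intro.
Boxing Blast starts before Strength Basics ends → Strength Basics and Boxing Blast overlap.
Dance Fusion starts exactly when Strength Basics ends (back-to-back, no overlap) — done with Strength Basics.
Dance Fusion starts before Boxing Blast ends → Boxing Blast and Dance Fusion overlap.
Rowing 30 starts after Boxing Blast ends — done with Boxing Blast.
Rowing 30 starts after Dance Fusion ends — done with Dance Fusion.
Dance Intro starts after Rowing 30 ends — done with Rowing 30.
Pilates Intro starts after Dance Intro ends.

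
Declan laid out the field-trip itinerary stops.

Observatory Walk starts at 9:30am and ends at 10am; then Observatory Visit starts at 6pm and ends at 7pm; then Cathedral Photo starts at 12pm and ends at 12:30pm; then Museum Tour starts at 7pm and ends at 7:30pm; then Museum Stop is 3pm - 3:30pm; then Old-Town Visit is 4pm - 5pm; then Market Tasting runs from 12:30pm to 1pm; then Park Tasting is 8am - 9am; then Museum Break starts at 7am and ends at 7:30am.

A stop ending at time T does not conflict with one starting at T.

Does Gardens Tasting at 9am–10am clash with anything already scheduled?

Yes — it overlaps Observatory Walk

Museum Break: ends 7:30am at or before Gardens Tasting starts 9am → clear.
Park Tasting: ends 9am at or before Gardens Tasting starts 9am → clear.
Observatory Walk: starts 9:30am before Gardens Tasting ends 10am, and ends 10am after Gardens Tasting starts 9am → overlap.
Cathedral Photo: starts 12pm at or after Gardens Tasting ends 10am → clear.
Market Tasting: starts 12:30pm at or after Gardens Tasting ends 10am → clear.
Museum Stop: starts 3pm at or after Gardens Tasting ends 10am → clear.
Old-Town Visit: starts 4pm at or after Gardens Tasting ends 10am → clear.
Observatory Visit: starts 6pm at or after Gardens Tasting ends 10am → clear.
Museum Tour: starts 7pm at or after Gardens Tasting ends 10am → clear.
Gardens Tasting overlaps Observatory Walk.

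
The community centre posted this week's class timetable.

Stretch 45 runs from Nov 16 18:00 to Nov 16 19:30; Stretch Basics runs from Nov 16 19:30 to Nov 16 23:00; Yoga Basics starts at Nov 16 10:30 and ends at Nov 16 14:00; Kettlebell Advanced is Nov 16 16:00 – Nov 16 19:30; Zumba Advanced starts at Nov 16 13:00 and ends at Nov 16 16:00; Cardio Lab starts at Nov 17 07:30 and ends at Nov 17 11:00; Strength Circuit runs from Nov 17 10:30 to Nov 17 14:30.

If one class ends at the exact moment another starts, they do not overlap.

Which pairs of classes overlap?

Cardio Lab & Strength Circuit, Kettlebell Advanced & Stretch 45, Yoga Basics & Zumba Advanced

Sorted by start: Yoga Basics, Zumba Advanced, Kettlebell Advanced, Stretch 45, Stretch Basics, Cardio Lab, Strength Circuit.
Zumba Advanced starts before Yoga Basics ends → Yoga Basics and Zumba Advanced overlap.
Kettlebell Advanced starts after Yoga Basics ends, so nothing later overlaps Yoga Basics either.
Kettlebell Advanced starts exactly when Zumba Advanced ends (back-to-back, no overlap), so nothing later overlaps Zumba Advanced either.
Stretch 45 starts before Kettlebell Advanced ends → Kettlebell Advanced and Stretch 45 overlap.
Stretch Basics starts exactly when Kettlebell Advanced ends (back-to-back, no overlap), so nothing later overlaps Kettlebell Advanced either.
Stretch Basics starts exactly when Stretch 45 ends (back-to-back, no overlap), so nothing later overlaps Stretch 45 either.
Cardio Lab starts after Stretch Basics ends, so nothing later overlaps Stretch Basics either.
Strength Circuit starts before Cardio Lab ends → Cardio Lab and Strength Circuit overlap.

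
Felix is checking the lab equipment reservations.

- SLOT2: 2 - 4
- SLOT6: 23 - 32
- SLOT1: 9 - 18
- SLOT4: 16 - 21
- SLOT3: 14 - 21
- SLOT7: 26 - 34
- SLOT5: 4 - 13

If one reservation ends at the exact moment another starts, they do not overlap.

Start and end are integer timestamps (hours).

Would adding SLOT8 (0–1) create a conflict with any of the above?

SLOT2: starts 2 at or after SLOT8 ends 1 → clear.
SLOT5: starts 4 at or after SLOT8 ends 1 → clear.
SLOT1: starts 9 at or after SLOT8 ends 1 → clear.
SLOT3: starts 14 at or after SLOT8 ends 1 → clear.
SLOT4: starts 16 at or after SLOT8 ends 1 → clear.
SLOT6: starts 23 at or after SLOT8 ends 1 → clear.
SLOT7: starts 26 at or after SLOT8 ends 1 → clear.

No — it doesn't clash with anything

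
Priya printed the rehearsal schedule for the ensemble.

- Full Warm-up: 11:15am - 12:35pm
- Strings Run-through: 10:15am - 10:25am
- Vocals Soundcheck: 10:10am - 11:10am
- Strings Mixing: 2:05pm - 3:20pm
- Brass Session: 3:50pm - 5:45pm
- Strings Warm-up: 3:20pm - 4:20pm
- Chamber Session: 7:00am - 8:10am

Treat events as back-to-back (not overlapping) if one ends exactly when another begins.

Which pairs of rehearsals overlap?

Sorted by start: Chamber Session, Vocals Soundcheck, Strings Run-through, Full Warm-up, Strings Mixing, Strings Warm-up, Brass Session.
Vocals Soundcheck starts after Chamber Session ends; Chamber Session is clear from here.
Strings Run-through starts before Vocals Soundcheck ends → Vocals Soundcheck and Strings Run-through overlap.
Full Warm-up starts after Vocals Soundcheck ends; Vocals Soundcheck is clear from here.
Full Warm-up starts after Strings Run-through ends; Strings Run-through is clear from here.
Strings Mixing starts after Full Warm-up ends; Full Warm-up is clear from here.
Strings Warm-up starts exactly when Strings Mixing ends (back-to-back, no overlap); Strings Mixing is clear from here.
Brass Session starts before Strings Warm-up ends → Strings Warm-up and Brass Session overlap.

Brass Session & Strings Warm-up, Strings Run-through & Vocals Soundcheck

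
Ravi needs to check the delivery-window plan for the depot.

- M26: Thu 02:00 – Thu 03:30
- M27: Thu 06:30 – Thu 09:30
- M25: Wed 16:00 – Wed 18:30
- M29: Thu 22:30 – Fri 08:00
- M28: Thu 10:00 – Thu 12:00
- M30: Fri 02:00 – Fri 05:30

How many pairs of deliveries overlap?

1

Sorted by start: M25, M26, M27, M28, M29, M30.
M26 starts after M25 ends, so M25 has no further overlaps.
M27 starts after M26 ends, so M26 has no further overlaps.
M28 starts after M27 ends, so M27 has no further overlaps.
M29 starts after M28 ends, so M28 has no further overlaps.
M30 starts before M29 ends → M29 and M30 overlap.
Overlapping pairs: M29 & M30 — 1 in total.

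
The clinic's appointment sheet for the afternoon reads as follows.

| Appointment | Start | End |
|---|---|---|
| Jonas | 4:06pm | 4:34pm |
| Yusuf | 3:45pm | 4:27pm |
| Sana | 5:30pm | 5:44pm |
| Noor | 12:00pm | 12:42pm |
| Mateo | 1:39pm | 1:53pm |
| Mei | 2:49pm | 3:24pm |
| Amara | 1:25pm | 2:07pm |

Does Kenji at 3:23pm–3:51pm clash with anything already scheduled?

Yes — it overlaps Mei, Yusuf

Noor: ends 12:42pm at or before Kenji starts 3:23pm → clear.
Amara: ends 2:07pm at or before Kenji starts 3:23pm → clear.
Mateo: ends 1:53pm at or before Kenji starts 3:23pm → clear.
Mei: starts 2:49pm before Kenji ends 3:51pm, and ends 3:24pm after Kenji starts 3:23pm → overlap.
Yusuf: starts 3:45pm before Kenji ends 3:51pm, and ends 4:27pm after Kenji starts 3:23pm → overlap.
Jonas: starts 4:06pm at or after Kenji ends 3:51pm → clear.
Sana: starts 5:30pm at or after Kenji ends 3:51pm → clear.
Kenji overlaps Mei, Yusuf.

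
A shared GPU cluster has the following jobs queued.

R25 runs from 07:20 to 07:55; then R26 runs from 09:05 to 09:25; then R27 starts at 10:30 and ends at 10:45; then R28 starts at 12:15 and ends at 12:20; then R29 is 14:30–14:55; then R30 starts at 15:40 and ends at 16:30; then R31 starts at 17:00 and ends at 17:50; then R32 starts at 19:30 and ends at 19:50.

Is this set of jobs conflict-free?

Yes

Check each pair: they overlap iff neither finishes before the other starts.
Sorted by start: R25, R26, R27, R28, R29, R30, R31, R32.
R26 starts after R25 ends — done with R25.
R27 starts after R26 ends — done with R26.
R28 starts after R27 ends — done with R27.
R29 starts after R28 ends — done with R28.
R30 starts after R29 ends — done with R29.
R31 starts after R30 ends — done with R30.
R32 starts after R31 ends.
Every pair is clear; the schedule has no overlaps.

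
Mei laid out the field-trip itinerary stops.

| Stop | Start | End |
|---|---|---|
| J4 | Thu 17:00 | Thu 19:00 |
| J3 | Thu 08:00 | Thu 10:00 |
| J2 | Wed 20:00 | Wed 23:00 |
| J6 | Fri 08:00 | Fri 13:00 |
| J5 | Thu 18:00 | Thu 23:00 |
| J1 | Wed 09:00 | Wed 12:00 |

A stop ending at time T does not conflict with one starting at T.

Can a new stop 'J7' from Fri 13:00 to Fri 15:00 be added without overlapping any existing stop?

J1: ends Wed 12:00 at or before J7 starts Fri 13:00 → clear.
J2: ends Wed 23:00 at or before J7 starts Fri 13:00 → clear.
J3: ends Thu 10:00 at or before J7 starts Fri 13:00 → clear.
J4: ends Thu 19:00 at or before J7 starts Fri 13:00 → clear.
J5: ends Thu 23:00 at or before J7 starts Fri 13:00 → clear.
J6: ends Fri 13:00 at or before J7 starts Fri 13:00 → clear.

Yes — the slot is free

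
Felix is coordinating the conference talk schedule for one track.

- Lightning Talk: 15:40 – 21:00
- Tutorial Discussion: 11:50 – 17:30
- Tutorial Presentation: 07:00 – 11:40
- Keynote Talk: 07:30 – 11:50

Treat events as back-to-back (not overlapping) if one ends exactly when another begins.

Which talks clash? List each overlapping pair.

Keynote Talk & Tutorial Presentation, Lightning Talk & Tutorial Discussion

Sorted by start: Tutorial Presentation, Keynote Talk, Tutorial Discussion, Lightning Talk.
Keynote Talk starts before Tutorial Presentation ends → Tutorial Presentation and Keynote Talk overlap.
Tutorial Discussion starts after Tutorial Presentation ends; Tutorial Presentation is clear from here.
Tutorial Discussion starts exactly when Keynote Talk ends (back-to-back, no overlap); Keynote Talk is clear from here.
Lightning Talk starts before Tutorial Discussion ends → Tutorial Discussion and Lightning Talk overlap.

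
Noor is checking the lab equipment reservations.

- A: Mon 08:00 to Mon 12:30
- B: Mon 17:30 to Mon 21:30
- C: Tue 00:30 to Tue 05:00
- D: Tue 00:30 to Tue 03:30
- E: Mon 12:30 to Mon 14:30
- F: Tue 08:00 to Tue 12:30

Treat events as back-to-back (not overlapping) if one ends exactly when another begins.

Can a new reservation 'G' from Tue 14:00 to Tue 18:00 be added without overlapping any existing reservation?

Yes — the slot is free

A: ends Mon 12:30 at or before G starts Tue 14:00 → clear.
E: ends Mon 14:30 at or before G starts Tue 14:00 → clear.
B: ends Mon 21:30 at or before G starts Tue 14:00 → clear.
C: ends Tue 05:00 at or before G starts Tue 14:00 → clear.
D: ends Tue 03:30 at or before G starts Tue 14:00 → clear.
F: ends Tue 12:30 at or before G starts Tue 14:00 → clear.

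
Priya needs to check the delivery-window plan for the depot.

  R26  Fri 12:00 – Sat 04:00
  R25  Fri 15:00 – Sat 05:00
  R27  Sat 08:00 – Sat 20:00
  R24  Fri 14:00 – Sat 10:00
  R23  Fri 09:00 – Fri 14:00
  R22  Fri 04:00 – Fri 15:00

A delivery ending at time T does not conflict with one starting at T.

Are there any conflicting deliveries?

Two intervals overlap when each starts before the other ends.
Sorted by start: R22, R23, R26, R24, R25, R27.
R23 starts before R22 ends → R22 and R23 overlap.
That's a conflict, so the schedule is not conflict-free.

Yes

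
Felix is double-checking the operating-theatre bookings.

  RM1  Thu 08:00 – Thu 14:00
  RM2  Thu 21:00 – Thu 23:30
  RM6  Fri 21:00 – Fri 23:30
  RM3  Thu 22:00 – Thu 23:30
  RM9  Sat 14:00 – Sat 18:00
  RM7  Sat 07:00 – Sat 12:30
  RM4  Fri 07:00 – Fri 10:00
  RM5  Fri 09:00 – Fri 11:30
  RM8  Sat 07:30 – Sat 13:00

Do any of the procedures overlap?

Yes

Sorted by start: RM1, RM2, RM3, RM4, RM5, RM6, RM7, RM8, RM9.
RM2 starts after RM1 ends, so RM1 has no further overlaps.
RM3 starts before RM2 ends → RM2 and RM3 overlap.
That's a conflict, so the schedule is not conflict-free.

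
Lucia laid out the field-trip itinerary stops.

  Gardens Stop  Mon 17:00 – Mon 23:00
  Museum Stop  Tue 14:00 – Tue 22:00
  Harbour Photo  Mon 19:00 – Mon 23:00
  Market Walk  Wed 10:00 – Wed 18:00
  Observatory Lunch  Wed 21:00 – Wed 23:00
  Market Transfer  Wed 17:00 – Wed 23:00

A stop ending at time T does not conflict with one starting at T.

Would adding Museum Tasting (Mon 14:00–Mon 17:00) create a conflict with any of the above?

Gardens Stop: starts Mon 17:00 at or after Museum Tasting ends Mon 17:00 → clear.
Harbour Photo: starts Mon 19:00 at or after Museum Tasting ends Mon 17:00 → clear.
Museum Stop: starts Tue 14:00 at or after Museum Tasting ends Mon 17:00 → clear.
Market Walk: starts Wed 10:00 at or after Museum Tasting ends Mon 17:00 → clear.
Market Transfer: starts Wed 17:00 at or after Museum Tasting ends Mon 17:00 → clear.
Observatory Lunch: starts Wed 21:00 at or after Museum Tasting ends Mon 17:00 → clear.

No — it doesn't clash with anything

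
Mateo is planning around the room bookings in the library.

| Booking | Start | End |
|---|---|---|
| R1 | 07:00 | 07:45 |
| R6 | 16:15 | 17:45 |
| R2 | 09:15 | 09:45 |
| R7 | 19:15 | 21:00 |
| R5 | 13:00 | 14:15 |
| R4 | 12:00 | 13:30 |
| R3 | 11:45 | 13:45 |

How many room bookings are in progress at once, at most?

Sort all start/end points and keep a running count:
07:00 start R1 → 1
07:45 end R1 → 0
09:15 start R2 → 1
09:45 end R2 → 0
11:45 start R3 → 1
12:00 start R4 → 2
13:00 start R5 → 3
13:30 end R4 → 2
13:45 end R3 → 1
14:15 end R5 → 0
16:15 start R6 → 1
17:45 end R6 → 0
19:15 start R7 → 1
21:00 end R7 → 0
Peak is 3, at 13:00 (R3, R4, R5).

3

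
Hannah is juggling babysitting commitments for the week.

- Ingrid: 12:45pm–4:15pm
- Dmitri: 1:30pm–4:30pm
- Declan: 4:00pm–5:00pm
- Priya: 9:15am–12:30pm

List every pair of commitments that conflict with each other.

Sorted by start: Priya, Ingrid, Dmitri, Declan.
Ingrid starts after Priya ends — done with Priya.
Dmitri starts before Ingrid ends → Ingrid and Dmitri overlap.
Declan starts before Ingrid ends → Ingrid and Declan overlap.
Declan starts before Dmitri ends → Dmitri and Declan overlap.

Declan & Dmitri, Declan & Ingrid, Dmitri & Ingrid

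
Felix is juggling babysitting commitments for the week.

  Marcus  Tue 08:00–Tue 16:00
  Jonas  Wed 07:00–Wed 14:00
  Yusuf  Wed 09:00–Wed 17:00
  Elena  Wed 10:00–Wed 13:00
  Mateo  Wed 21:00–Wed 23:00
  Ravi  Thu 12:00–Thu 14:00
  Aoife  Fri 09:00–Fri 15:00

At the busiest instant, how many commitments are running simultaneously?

3

Sweep the timeline, counting +1 at each start and −1 at each end (ends before starts at a tie):
Tue 08:00 start Marcus → 1
Tue 16:00 end Marcus → 0
Wed 07:00 start Jonas → 1
Wed 09:00 start Yusuf → 2
Wed 10:00 start Elena → 3
Wed 13:00 end Elena → 2
Wed 14:00 end Jonas → 1
Wed 17:00 end Yusuf → 0
Wed 21:00 start Mateo → 1
Wed 23:00 end Mateo → 0
Thu 12:00 start Ravi → 1
Thu 14:00 end Ravi → 0
Fri 09:00 start Aoife → 1
Fri 15:00 end Aoife → 0
Peak is 3, at Wed 10:00 (Elena, Jonas, Yusuf).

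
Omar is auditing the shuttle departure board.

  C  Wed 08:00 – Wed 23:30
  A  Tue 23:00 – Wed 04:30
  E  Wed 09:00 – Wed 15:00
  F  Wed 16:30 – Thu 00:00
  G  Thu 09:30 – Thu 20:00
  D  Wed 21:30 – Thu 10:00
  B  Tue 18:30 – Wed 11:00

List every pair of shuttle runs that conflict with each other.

Check each pair: they overlap iff neither finishes before the other starts.
Sorted by start: B, A, C, E, F, D, G.
A starts before B ends → B and A overlap.
C starts before B ends → B and C overlap.
E starts before B ends → B and E overlap.
F starts after B ends, so nothing later overlaps B either.
C starts after A ends, so nothing later overlaps A either.
E starts before C ends → C and E overlap.
F starts before C ends → C and F overlap.
D starts before C ends → C and D overlap.
G starts after C ends.
F starts after E ends, so nothing later overlaps E either.
D starts before F ends → F and D overlap.
G starts after F ends.
G starts before D ends → D and G overlap.

A & B, B & C, B & E, C & D, C & E, C & F, D & F, D & G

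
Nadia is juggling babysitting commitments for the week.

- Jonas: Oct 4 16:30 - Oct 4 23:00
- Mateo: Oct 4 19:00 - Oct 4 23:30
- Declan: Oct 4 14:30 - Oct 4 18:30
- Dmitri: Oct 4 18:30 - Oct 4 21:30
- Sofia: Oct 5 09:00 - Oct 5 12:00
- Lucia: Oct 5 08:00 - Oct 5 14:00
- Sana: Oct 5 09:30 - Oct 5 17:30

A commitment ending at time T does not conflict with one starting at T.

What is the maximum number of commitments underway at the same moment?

3

Walk through starts and ends in time order (an end at T is processed before a start at T):
Oct 4 14:30 start Declan → 1
Oct 4 16:30 start Jonas → 2
Oct 4 18:30 end Declan → 1
Oct 4 18:30 start Dmitri → 2
Oct 4 19:00 start Mateo → 3
Oct 4 21:30 end Dmitri → 2
Oct 4 23:00 end Jonas → 1
Oct 4 23:30 end Mateo → 0
Oct 5 08:00 start Lucia → 1
Oct 5 09:00 start Sofia → 2
Oct 5 09:30 start Sana → 3
Oct 5 12:00 end Sofia → 2
Oct 5 14:00 end Lucia → 1
Oct 5 17:30 end Sana → 0
Peak is 3, at Oct 4 19:00 (Dmitri, Jonas, Mateo).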